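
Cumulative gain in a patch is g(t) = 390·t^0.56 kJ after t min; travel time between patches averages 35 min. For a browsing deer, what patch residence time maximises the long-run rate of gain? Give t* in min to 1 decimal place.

44.5 min

Maximise g(t)/(T+t): set derivative to zero → g'(t)(T+t) = g(t).
g'(t) = 0.56·390·t^-0.44. Setting 0.56·390·t^-0.44 = 390·t^0.56/(35+t) gives 0.56(35+t) = t, so 0.44·t = 0.56×35.
t* = 0.56×35/0.44 = 44.55 min.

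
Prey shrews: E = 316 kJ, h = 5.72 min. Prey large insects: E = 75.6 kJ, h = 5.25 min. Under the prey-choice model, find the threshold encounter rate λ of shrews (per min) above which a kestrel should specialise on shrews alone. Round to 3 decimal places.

At the threshold, the rate on shrews alone equals the profitability of large insects: λ·316/(1 + λ·5.72) = 75.6/5.25 = 14.4.
Rearranging, λ(316 − 14.4×5.72) = 14.4, so λ = 14.4/233.6 = 0.06164 per min.

0.062 per min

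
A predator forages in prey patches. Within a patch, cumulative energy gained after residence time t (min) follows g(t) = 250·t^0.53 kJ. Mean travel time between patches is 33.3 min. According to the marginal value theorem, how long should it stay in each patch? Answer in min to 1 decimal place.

37.6 min

Optimal t* satisfies g'(t*) = g(t*)/(T + t*).
g'(t) = 0.53·250·t^-0.47. Setting 0.53·250·t^-0.47 = 250·t^0.53/(33.3+t) gives 0.53(33.3+t) = t, so 0.47·t = 0.53×33.3.
t* = 0.53×33.3/0.47 = 37.55 min.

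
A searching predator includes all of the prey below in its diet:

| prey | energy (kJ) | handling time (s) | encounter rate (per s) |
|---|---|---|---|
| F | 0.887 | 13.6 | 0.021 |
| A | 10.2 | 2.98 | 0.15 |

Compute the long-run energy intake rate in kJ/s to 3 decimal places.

R = (0.021×0.887 + 0.15×10.2) / (1 + 0.021×13.6 + 0.15×2.98) = 1.549/1.733 = 0.8938 kJ/s.

0.894 kJ/s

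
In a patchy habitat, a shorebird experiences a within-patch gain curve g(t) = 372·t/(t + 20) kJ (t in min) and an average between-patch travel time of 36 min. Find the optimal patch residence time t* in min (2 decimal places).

Maximise g(t)/(T+t): set derivative to zero → g'(t)(T+t) = g(t).
g'(t) = 372·20/(t + 20)². Setting 372·20/(t+20)² = 372t/[(t+20)(36+t)] gives 20(36+t) = t(t+20), so t² = 20×36 = 720.
t* = √720 = 26.83 min.

26.83 min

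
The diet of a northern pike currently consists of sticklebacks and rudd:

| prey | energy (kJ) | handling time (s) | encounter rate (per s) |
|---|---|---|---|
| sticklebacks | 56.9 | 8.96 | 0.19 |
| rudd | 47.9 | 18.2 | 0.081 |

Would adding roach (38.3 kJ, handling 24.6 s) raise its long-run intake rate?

On sticklebacks and rudd alone, R = ΣλE/(1+Σλh) = 14.69/4.177 = 3.517 kJ/s.
Profitability of roach: 38.3/24.6 = 1.557 kJ/s.
1.557 < 3.517, so adding roach would lower the average — exclude it.

No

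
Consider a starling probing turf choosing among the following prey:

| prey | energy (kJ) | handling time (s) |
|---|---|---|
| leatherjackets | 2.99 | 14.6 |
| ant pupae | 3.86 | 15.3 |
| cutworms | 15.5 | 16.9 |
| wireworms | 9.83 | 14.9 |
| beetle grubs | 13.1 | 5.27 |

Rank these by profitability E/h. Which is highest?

In descending order of E/h:
beetle grubs: 13.1/5.27 = 2.49 kJ/s
cutworms: 15.5/16.9 = 0.917 kJ/s
wireworms: 9.83/14.9 = 0.66 kJ/s
ant pupae: 3.86/15.3 = 0.252 kJ/s
leatherjackets: 2.99/14.6 = 0.205 kJ/s

beetle grubs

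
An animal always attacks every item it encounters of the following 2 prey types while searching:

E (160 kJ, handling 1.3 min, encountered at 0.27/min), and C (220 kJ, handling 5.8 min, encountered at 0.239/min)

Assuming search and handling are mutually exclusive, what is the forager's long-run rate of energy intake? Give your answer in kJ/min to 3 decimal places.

34.992 kJ/min

R = Σλ_iE_i / (1 + Σλ_ih_i)
Numerator: 0.27×160 + 0.239×220 = 95.78
Denominator: 1 + 0.27×1.3 + 0.239×5.8 = 2.737
R = 95.78/2.737 = 34.99 kJ/min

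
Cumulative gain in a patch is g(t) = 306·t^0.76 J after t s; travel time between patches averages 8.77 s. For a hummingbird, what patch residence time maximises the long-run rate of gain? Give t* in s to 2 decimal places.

Maximise g(t)/(T+t): set derivative to zero → g'(t)(T+t) = g(t).
g'(t) = 0.76·306·t^-0.24. Setting 0.76·306·t^-0.24 = 306·t^0.76/(8.77+t) gives 0.76(8.77+t) = t, so 0.24·t = 0.76×8.77.
t* = 0.76×8.77/0.24 = 27.77 s.

27.77 s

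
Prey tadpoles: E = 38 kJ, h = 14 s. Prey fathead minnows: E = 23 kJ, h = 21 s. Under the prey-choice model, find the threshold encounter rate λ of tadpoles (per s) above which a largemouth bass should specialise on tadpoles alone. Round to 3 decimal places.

The zero-one rule: include fathead minnows iff E₂/h₂ > λE₁/(1+λh₁). Equality gives the switch point.
λE₁h₂ = E₂ + λE₂h₁ ⇒ λ = E₂/(E₁h₂ − E₂h₁) = 23/(798 − 322) = 0.04832 per s.

0.048 per s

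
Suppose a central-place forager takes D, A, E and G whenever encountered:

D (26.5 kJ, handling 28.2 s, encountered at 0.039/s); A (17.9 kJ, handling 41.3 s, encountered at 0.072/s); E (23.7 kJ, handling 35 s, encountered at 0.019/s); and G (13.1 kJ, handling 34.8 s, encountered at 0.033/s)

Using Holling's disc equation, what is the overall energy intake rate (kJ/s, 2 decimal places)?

R = (0.039×26.5 + 0.072×17.9 + 0.019×23.7 + 0.033×13.1) / (1 + 0.039×28.2 + 0.072×41.3 + 0.019×35 + 0.033×34.8) = 3.205/6.887 = 0.4654 kJ/s.

0.47 kJ/s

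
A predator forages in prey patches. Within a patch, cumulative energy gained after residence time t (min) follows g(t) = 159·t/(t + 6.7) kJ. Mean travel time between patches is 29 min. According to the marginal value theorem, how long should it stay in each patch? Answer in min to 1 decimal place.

13.9 min

Optimal t* satisfies g'(t*) = g(t*)/(T + t*).
g'(t) = 159·6.7/(t + 6.7)². Setting 159·6.7/(t+6.7)² = 159t/[(t+6.7)(29+t)] gives 6.7(29+t) = t(t+6.7), so t² = 6.7×29 = 194.3.
t* = √194.3 = 13.94 min.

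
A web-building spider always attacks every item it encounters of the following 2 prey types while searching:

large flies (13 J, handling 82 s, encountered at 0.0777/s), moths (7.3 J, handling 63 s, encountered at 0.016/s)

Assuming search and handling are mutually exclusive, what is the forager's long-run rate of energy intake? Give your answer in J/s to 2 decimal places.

0.13 J/s

Energy encountered per unit search time: 0.0777×13 + 0.016×7.3 = 1.127 J/s.
Handling time per unit search time: 0.0777×82 + 0.016×63 = 7.379.
Rate = 1.127/(1 + 7.379) = 0.1345 J/s.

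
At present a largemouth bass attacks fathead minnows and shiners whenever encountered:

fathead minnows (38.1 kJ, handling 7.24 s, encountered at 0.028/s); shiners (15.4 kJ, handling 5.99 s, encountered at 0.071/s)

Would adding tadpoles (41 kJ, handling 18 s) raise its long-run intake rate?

On fathead minnows and shiners alone, R = ΣλE/(1+Σλh) = 2.16/1.628 = 1.327 kJ/s.
tadpoles: E/h = 41/18 = 2.278 kJ/s.
Since 2.278 > R, including tadpoles increases the long-run rate.

Yes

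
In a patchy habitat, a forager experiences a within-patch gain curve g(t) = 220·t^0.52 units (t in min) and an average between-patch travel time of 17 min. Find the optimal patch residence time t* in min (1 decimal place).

18.4 min

Maximise g(t)/(T+t): set derivative to zero → g'(t)(T+t) = g(t).
g'(t) = 0.52·220·t^-0.48. Setting 0.52·220·t^-0.48 = 220·t^0.52/(17+t) gives 0.52(17+t) = t, so 0.48·t = 0.52×17.
t* = 0.52×17/0.48 = 18.42 min.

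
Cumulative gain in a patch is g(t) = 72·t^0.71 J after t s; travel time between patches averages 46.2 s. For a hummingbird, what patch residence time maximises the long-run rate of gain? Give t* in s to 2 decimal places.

113.11 s

By the marginal value theorem, leave when the instantaneous gain rate g'(t) equals the habitat-wide average g(t)/(T + t).
g'(t) = 0.71·72·t^-0.29. Setting 0.71·72·t^-0.29 = 72·t^0.71/(46.2+t) gives 0.71(46.2+t) = t, so 0.29·t = 0.71×46.2.
t* = 0.71×46.2/0.29 = 113.1 s.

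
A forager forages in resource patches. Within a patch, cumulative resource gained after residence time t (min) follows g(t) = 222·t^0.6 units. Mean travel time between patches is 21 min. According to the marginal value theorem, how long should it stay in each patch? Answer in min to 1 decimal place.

31.5 min

Maximise g(t)/(T+t): set derivative to zero → g'(t)(T+t) = g(t).
g'(t) = 0.6·222·t^-0.4. Setting 0.6·222·t^-0.4 = 222·t^0.6/(21+t) gives 0.6(21+t) = t, so 0.40·t = 0.6×21.
t* = 0.6×21/0.40 = 31.5 min.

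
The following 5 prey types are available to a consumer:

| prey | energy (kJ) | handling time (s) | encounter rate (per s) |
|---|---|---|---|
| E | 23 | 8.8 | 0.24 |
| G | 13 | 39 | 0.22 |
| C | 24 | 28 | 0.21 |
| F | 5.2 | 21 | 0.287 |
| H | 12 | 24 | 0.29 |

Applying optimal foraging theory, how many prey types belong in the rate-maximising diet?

Profitabilities (E/h, kJ/s): E 2.61, C 0.857, H 0.5, G 0.333, F 0.248. Add prey in this order while the next type's profitability exceeds the intake rate on those already taken.
Rate on top 1: 1.774. C: 0.857 < 1.774 → exclude; stop.
Optimal diet: E — 1 of 5 types.

1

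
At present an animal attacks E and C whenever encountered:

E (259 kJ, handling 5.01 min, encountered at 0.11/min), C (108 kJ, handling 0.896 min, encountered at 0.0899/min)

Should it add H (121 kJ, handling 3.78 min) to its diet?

Intake rate on the current diet: R = (0.11×259 + 0.0899×108) / (1 + 0.11×5.01 + 0.0899×0.896) = 38.2/1.632 = 23.41 kJ/min.
Profitability of H: 121/3.78 = 32.01 kJ/min.
Since 32.01 > R, including H increases the long-run rate.

Yes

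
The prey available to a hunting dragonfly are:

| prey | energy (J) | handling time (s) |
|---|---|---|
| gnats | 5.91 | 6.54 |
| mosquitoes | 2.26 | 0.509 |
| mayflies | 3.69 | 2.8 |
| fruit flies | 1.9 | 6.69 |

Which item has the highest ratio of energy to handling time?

Profitability E/h (J/s): gnats = 5.91/6.54 = 0.904, mosquitoes = 2.26/0.509 = 4.44, mayflies = 3.69/2.8 = 1.32, fruit flies = 1.9/6.69 = 0.284.
Ranked: mosquitoes > mayflies > gnats > fruit flies.

mosquitoes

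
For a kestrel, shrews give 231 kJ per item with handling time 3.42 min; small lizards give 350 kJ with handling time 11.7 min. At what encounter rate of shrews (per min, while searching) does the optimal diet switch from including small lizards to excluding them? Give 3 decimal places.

The zero-one rule: include small lizards iff E₂/h₂ > λE₁/(1+λh₁). Equality gives the switch point.
λE₁h₂ = E₂ + λE₂h₁ ⇒ λ = E₂/(E₁h₂ − E₂h₁) = 350/(2703 − 1197) = 0.2325 per min.

0.232 per min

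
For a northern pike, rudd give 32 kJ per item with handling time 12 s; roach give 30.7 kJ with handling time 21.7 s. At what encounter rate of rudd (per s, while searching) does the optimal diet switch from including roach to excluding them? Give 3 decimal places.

0.094 per s

The zero-one rule: include roach iff E₂/h₂ > λE₁/(1+λh₁). Equality gives the switch point.
λE₁h₂ = E₂ + λE₂h₁ ⇒ λ = E₂/(E₁h₂ − E₂h₁) = 30.7/(694.4 − 368.4) = 0.09417 per s.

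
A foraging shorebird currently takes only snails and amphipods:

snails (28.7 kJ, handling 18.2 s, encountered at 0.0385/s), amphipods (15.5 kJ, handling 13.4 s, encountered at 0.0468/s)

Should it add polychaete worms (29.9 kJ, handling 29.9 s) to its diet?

Yes

Intake rate on the current diet: R = (0.0385×28.7 + 0.0468×15.5) / (1 + 0.0385×18.2 + 0.0468×13.4) = 1.83/2.328 = 0.7863 kJ/s.
polychaete worms: E/h = 29.9/29.9 = 1 kJ/s.
1 > 0.7863, so adding polychaete worms raises the average — include it.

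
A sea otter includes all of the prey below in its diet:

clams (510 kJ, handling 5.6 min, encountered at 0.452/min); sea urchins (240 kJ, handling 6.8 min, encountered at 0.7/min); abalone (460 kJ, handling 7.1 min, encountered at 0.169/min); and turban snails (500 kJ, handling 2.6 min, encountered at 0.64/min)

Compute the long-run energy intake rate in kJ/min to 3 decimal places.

71.381 kJ/min

R = Σλ_iE_i / (1 + Σλ_ih_i)
Numerator: 0.452×510 + 0.7×240 + 0.169×460 + 0.64×500 = 796.3
Denominator: 1 + 0.452×5.6 + 0.7×6.8 + 0.169×7.1 + 0.64×2.6 = 11.16
R = 796.3/11.16 = 71.38 kJ/min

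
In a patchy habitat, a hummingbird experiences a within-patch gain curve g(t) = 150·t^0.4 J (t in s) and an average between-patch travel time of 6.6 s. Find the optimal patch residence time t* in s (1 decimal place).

By the marginal value theorem, leave when the instantaneous gain rate g'(t) equals the habitat-wide average g(t)/(T + t).
g'(t) = 0.4·150·t^-0.6. Setting 0.4·150·t^-0.6 = 150·t^0.4/(6.6+t) gives 0.4(6.6+t) = t, so 0.60·t = 0.4×6.6.
t* = 0.4×6.6/0.60 = 4.4 s.

4.4 s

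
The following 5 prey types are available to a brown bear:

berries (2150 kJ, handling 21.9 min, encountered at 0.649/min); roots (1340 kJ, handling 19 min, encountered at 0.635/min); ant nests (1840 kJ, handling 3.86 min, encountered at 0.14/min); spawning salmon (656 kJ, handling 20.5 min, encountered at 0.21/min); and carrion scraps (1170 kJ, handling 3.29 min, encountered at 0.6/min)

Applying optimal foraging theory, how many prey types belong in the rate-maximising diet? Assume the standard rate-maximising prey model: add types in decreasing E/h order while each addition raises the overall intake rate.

E/h in descending order: ant nests 477, carrion scraps 356, berries 98.2, roots 70.5, spawning salmon 32 kJ/min. The optimal diet is the largest prefix of this list for which every included type satisfies E_i/h_i > R on the types above it.
Rate on top 1: 167.2. carrion scraps: 356 > 167.2 → include.
Rate on top 2: 273. berries: 98.2 < 273 → exclude; stop.
Optimal diet: ant nests, carrion scraps — 2 of 5 types.

2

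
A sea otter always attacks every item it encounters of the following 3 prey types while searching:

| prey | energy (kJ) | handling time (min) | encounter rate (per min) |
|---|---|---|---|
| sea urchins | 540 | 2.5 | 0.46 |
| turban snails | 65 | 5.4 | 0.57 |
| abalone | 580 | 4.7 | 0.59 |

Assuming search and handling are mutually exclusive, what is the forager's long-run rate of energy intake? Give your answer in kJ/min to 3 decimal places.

78.446 kJ/min

R = Σλ_iE_i / (1 + Σλ_ih_i)
Numerator: 0.46×540 + 0.57×65 + 0.59×580 = 627.6
Denominator: 1 + 0.46×2.5 + 0.57×5.4 + 0.59×4.7 = 8.001
R = 627.6/8.001 = 78.45 kJ/min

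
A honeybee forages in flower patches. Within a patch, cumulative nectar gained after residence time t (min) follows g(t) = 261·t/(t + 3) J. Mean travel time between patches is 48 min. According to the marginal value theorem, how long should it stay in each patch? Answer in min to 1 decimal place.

Optimal t* satisfies g'(t*) = g(t*)/(T + t*).
g'(t) = 261·3/(t + 3)². Setting 261·3/(t+3)² = 261t/[(t+3)(48+t)] gives 3(48+t) = t(t+3), so t² = 3×48 = 144.
t* = √144 = 12 min.

12.0 min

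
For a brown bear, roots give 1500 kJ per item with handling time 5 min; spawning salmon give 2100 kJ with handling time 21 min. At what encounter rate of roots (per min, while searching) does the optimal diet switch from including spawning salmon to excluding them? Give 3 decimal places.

0.100 per min

At the threshold, the rate on roots alone equals the profitability of spawning salmon: λ·1500/(1 + λ·5) = 2100/21 = 100.
Rearranging, λ(1500 − 100×5) = 100, so λ = 100/1000 = 0.1 per min.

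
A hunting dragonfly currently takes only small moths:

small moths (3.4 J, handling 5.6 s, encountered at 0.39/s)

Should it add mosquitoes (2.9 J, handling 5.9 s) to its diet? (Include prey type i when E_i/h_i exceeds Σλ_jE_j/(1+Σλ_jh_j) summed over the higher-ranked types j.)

Current rate: (0.39×3.4)/(1 + 0.39×5.6) = 0.4165 J/s.
Profitability of mosquitoes: 2.9/5.9 = 0.4915 J/s.
0.4915 > 0.4165, so adding mosquitoes raises the average — include it.

Yes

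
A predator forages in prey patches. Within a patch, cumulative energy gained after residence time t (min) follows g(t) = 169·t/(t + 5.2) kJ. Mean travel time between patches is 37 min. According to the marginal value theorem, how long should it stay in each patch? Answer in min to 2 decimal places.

13.87 min

Maximise g(t)/(T+t): set derivative to zero → g'(t)(T+t) = g(t).
g'(t) = 169·5.2/(t + 5.2)². Setting 169·5.2/(t+5.2)² = 169t/[(t+5.2)(37+t)] gives 5.2(37+t) = t(t+5.2), so t² = 5.2×37 = 192.4.
t* = √192.4 = 13.87 min.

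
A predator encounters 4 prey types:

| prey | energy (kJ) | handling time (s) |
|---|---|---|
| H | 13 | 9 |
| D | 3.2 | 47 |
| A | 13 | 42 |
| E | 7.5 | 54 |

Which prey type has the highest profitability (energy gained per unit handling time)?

In descending order of E/h:
H: 13/9 = 1.44 kJ/s
A: 13/42 = 0.31 kJ/s
E: 7.5/54 = 0.139 kJ/s
D: 3.2/47 = 0.0681 kJ/s

H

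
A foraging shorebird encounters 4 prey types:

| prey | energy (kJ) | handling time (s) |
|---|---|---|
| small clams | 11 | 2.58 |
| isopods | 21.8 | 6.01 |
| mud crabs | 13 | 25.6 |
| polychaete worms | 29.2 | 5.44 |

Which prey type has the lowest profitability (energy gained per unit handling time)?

mud crabs

In descending order of E/h:
polychaete worms: 29.2/5.44 = 5.37 kJ/s
small clams: 11/2.58 = 4.26 kJ/s
isopods: 21.8/6.01 = 3.63 kJ/s
mud crabs: 13/25.6 = 0.508 kJ/s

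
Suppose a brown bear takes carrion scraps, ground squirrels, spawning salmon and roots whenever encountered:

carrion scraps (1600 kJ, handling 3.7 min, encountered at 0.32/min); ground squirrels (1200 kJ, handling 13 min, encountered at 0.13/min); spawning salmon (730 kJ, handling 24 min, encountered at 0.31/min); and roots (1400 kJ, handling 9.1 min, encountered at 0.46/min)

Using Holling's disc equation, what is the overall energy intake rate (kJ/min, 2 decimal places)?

99.25 kJ/min

R = (0.32×1600 + 0.13×1200 + 0.31×730 + 0.46×1400) / (1 + 0.32×3.7 + 0.13×13 + 0.31×24 + 0.46×9.1) = 1538/15.5 = 99.25 kJ/min.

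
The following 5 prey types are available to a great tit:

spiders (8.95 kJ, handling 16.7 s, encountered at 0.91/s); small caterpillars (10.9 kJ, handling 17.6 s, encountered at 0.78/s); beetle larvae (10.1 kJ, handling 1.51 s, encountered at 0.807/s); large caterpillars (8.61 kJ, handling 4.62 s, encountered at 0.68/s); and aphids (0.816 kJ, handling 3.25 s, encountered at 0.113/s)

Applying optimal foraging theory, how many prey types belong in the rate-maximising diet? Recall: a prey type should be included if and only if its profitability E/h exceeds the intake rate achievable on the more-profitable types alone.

1

Profitabilities (E/h, kJ/s): beetle larvae 6.69, large caterpillars 1.86, small caterpillars 0.619, spiders 0.536, aphids 0.251. Add prey in this order while the next type's profitability exceeds the intake rate on those already taken.
Rate on top 1: 3.674. large caterpillars: 1.86 < 3.674 → exclude; stop.
Optimal diet: beetle larvae — 1 of 5 types.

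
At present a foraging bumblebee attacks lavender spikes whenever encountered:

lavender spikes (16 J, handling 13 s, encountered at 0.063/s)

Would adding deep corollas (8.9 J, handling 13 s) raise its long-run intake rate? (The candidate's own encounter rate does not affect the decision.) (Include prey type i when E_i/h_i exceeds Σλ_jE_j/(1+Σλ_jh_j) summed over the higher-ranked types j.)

Yes

Intake rate on the current diet: R = (0.063×16) / (1 + 0.063×13) = 1.008/1.819 = 0.5542 J/s.
Profitability of deep corollas: 8.9/13 = 0.6846 J/s.
0.6846 > 0.5542, so adding deep corollas raises the average — include it.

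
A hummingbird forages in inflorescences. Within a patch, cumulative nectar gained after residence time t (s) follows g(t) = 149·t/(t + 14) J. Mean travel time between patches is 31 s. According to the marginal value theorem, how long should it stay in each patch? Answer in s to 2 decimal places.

20.83 s

Maximise g(t)/(T+t): set derivative to zero → g'(t)(T+t) = g(t).
g'(t) = 149·14/(t + 14)². Setting 149·14/(t+14)² = 149t/[(t+14)(31+t)] gives 14(31+t) = t(t+14), so t² = 14×31 = 434.
t* = √434 = 20.83 s.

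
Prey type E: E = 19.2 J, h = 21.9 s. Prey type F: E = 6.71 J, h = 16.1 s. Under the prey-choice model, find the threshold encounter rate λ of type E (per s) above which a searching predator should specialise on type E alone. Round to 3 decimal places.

0.041 per s

At the threshold, the rate on type E alone equals the profitability of type F: λ·19.2/(1 + λ·21.9) = 6.71/16.1 = 0.4168.
Rearranging, λ(19.2 − 0.4168×21.9) = 0.4168, so λ = 0.4168/10.07 = 0.04138 per s.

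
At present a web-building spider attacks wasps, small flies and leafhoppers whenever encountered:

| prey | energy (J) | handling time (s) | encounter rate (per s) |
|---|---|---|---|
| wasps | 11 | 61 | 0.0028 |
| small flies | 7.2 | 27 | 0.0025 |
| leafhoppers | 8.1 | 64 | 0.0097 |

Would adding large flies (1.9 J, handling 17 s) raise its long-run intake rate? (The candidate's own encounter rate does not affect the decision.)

Current rate: (0.0028×11 + 0.0025×7.2 + 0.0097×8.1)/(1 + 0.0028×61 + 0.0025×27 + 0.0097×64) = 0.06851 J/s.
Profitability of large flies: 1.9/17 = 0.1118 J/s.
0.1118 > 0.06851, so adding large flies raises the average — include it.

Yes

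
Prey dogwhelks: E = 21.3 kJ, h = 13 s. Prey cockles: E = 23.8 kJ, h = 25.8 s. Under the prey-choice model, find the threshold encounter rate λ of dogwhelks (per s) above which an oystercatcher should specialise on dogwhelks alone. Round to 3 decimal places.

0.099 per s

At the threshold, the rate on dogwhelks alone equals the profitability of cockles: λ·21.3/(1 + λ·13) = 23.8/25.8 = 0.9225.
Rearranging, λ(21.3 − 0.9225×13) = 0.9225, so λ = 0.9225/9.308 = 0.09911 per s.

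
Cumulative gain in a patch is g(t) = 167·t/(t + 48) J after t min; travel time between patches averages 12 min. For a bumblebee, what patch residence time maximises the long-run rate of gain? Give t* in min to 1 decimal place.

Optimal t* satisfies g'(t*) = g(t*)/(T + t*).
g'(t) = 167·48/(t + 48)². Setting 167·48/(t+48)² = 167t/[(t+48)(12+t)] gives 48(12+t) = t(t+48), so t² = 48×12 = 576.
t* = √576 = 24 min.

24.0 min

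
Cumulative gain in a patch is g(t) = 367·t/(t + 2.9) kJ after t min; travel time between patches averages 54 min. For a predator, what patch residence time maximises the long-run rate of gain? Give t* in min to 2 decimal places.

12.51 min

Optimal t* satisfies g'(t*) = g(t*)/(T + t*).
g'(t) = 367·2.9/(t + 2.9)². Setting 367·2.9/(t+2.9)² = 367t/[(t+2.9)(54+t)] gives 2.9(54+t) = t(t+2.9), so t² = 2.9×54 = 156.6.
t* = √156.6 = 12.51 min.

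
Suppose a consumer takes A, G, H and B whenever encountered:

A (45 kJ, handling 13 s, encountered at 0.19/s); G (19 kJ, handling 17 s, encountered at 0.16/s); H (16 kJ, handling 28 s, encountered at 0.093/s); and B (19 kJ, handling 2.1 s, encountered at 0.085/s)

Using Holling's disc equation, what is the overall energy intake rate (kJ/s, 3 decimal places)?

Energy encountered per unit search time: 0.19×45 + 0.16×19 + 0.093×16 + 0.085×19 = 14.69 kJ/s.
Handling time per unit search time: 0.19×13 + 0.16×17 + 0.093×28 + 0.085×2.1 = 7.973.
Rate = 14.69/(1 + 7.973) = 1.638 kJ/s.

1.638 kJ/s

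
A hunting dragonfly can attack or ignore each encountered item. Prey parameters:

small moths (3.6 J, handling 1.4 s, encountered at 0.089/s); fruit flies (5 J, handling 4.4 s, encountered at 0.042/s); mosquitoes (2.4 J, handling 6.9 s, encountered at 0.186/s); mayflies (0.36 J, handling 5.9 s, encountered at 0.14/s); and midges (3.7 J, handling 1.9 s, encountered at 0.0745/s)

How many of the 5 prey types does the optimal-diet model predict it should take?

3

Rank by E/h (J/s): small moths 2.57, midges 1.95, fruit flies 1.14, mosquitoes 0.348, mayflies 0.061. Include each in turn until the next type's E/h falls below the running intake rate.
Rate on top 1: 0.2849. midges: 1.95 > 0.2849 → include.
Rate on top 2: 0.4708. fruit flies: 1.14 > 0.4708 → include.
Rate on top 3: 0.5555. mosquitoes: 0.348 < 0.5555 → exclude; stop.
Optimal diet: small moths, midges, fruit flies — 3 of 5 types.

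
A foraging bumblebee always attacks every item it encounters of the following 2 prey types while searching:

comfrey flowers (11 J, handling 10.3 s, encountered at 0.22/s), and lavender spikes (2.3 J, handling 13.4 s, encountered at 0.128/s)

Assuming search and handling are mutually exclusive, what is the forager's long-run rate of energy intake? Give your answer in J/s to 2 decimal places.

Energy encountered per unit search time: 0.22×11 + 0.128×2.3 = 2.714 J/s.
Handling time per unit search time: 0.22×10.3 + 0.128×13.4 = 3.981.
Rate = 2.714/(1 + 3.981) = 0.5449 J/s.

0.54 J/s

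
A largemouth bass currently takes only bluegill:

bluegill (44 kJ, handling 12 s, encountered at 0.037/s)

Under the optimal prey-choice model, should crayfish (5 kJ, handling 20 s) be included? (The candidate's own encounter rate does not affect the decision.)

No

On bluegill alone, R = ΣλE/(1+Σλh) = 1.628/1.444 = 1.127 kJ/s.
Profitability of crayfish: 5/20 = 0.25 kJ/s.
Since 0.25 < R, time spent handling crayfish is better spent searching.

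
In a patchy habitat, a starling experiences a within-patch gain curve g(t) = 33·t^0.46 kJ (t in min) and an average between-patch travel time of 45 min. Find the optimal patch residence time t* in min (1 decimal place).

38.3 min

Maximise g(t)/(T+t): set derivative to zero → g'(t)(T+t) = g(t).
g'(t) = 0.46·33·t^-0.54. Setting 0.46·33·t^-0.54 = 33·t^0.46/(45+t) gives 0.46(45+t) = t, so 0.54·t = 0.46×45.
t* = 0.46×45/0.54 = 38.33 min.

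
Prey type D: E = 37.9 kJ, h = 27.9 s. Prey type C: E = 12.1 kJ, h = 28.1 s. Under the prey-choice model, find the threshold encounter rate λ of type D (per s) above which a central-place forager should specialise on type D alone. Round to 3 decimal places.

0.017 per s

Drop type C once their profitability E₂/h₂ falls below the rate achievable on type D alone: E₂/h₂ = λE₁/(1 + λh₁).
Solve for λ: λE₁h₂ = E₂(1 + λh₁) → λ(E₁h₂ − E₂h₁) = E₂ → λ = E₂/(E₁h₂ − E₂h₁).
λ = 12.1/(37.9×28.1 − 12.1×27.9) = 12.1/727.4 = 0.01663 per s.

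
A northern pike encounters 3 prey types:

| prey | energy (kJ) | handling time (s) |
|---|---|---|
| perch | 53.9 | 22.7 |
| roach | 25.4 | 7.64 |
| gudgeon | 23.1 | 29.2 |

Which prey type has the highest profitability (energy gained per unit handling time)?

roach

Profitability E/h (kJ/s): perch = 53.9/22.7 = 2.37, roach = 25.4/7.64 = 3.32, gudgeon = 23.1/29.2 = 0.791.
Ranked: roach > perch > gudgeon.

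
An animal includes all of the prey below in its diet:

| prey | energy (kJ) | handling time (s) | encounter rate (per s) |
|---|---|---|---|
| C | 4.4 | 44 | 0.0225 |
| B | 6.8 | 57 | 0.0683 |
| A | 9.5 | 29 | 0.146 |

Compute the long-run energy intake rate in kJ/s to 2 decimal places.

R = (0.0225×4.4 + 0.0683×6.8 + 0.146×9.5) / (1 + 0.0225×44 + 0.0683×57 + 0.146×29) = 1.95/10.12 = 0.1928 kJ/s.

0.19 kJ/s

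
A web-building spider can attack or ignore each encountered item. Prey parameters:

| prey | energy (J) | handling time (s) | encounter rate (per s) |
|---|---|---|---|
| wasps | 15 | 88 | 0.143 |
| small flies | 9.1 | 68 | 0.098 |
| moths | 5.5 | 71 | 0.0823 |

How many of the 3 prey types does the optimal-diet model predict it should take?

1

Profitabilities (E/h, J/s): wasps 0.17, small flies 0.134, moths 0.0775. Add prey in this order while the next type's profitability exceeds the intake rate on those already taken.
Rate on top 1: 0.1579. small flies: 0.134 < 0.1579 → exclude; stop.
Optimal diet: wasps — 1 of 3 types.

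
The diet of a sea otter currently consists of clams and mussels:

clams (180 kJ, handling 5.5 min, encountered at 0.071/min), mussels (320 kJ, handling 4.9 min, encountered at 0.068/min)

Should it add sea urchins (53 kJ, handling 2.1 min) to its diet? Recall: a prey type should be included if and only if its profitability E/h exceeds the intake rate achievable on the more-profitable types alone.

Yes

Current rate: (0.071×180 + 0.068×320)/(1 + 0.071×5.5 + 0.068×4.9) = 20.04 kJ/min.
Profitability of sea urchins: 53/2.1 = 25.24 kJ/min.
Since 25.24 > R, including sea urchins increases the long-run rate.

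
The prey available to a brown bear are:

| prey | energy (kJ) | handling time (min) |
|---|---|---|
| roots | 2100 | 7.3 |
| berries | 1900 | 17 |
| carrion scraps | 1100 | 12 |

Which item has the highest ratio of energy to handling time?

In descending order of E/h:
roots: 2100/7.3 = 288 kJ/min
berries: 1900/17 = 112 kJ/min
carrion scraps: 1100/12 = 91.7 kJ/min

roots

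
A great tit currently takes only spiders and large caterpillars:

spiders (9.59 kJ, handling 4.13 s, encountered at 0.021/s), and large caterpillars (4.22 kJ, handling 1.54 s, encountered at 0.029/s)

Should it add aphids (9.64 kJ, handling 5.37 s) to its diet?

On spiders and large caterpillars alone, R = ΣλE/(1+Σλh) = 0.3238/1.131 = 0.2862 kJ/s.
Profitability of aphids: 9.64/5.37 = 1.795 kJ/s.
Since 1.795 > R, including aphids increases the long-run rate.

Yes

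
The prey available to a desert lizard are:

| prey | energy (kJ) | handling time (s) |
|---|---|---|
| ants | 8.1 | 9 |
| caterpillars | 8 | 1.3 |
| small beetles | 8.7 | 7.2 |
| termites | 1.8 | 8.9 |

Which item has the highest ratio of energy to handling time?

caterpillars

Profitability E/h (kJ/s): ants = 8.1/9 = 0.9, caterpillars = 8/1.3 = 6.15, small beetles = 8.7/7.2 = 1.21, termites = 1.8/8.9 = 0.202.
Ranked: caterpillars > small beetles > ants > termites.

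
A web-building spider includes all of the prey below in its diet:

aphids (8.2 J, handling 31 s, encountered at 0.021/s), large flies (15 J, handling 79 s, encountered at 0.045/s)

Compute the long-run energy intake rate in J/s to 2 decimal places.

0.16 J/s

R = (0.021×8.2 + 0.045×15) / (1 + 0.021×31 + 0.045×79) = 0.8472/5.206 = 0.1627 J/s.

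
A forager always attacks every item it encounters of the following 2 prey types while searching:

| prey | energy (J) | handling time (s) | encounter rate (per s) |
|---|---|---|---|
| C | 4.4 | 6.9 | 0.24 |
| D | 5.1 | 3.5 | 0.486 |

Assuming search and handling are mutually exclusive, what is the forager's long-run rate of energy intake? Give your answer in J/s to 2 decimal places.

Energy encountered per unit search time: 0.24×4.4 + 0.486×5.1 = 3.535 J/s.
Handling time per unit search time: 0.24×6.9 + 0.486×3.5 = 3.357.
Rate = 3.535/(1 + 3.357) = 0.8112 J/s.

0.81 J/s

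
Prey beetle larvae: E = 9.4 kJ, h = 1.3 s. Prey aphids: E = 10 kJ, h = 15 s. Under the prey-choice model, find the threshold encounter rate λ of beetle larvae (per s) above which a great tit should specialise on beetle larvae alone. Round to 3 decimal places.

0.078 per s

Drop aphids once their profitability E₂/h₂ falls below the rate achievable on beetle larvae alone: E₂/h₂ = λE₁/(1 + λh₁).
Solve for λ: λE₁h₂ = E₂(1 + λh₁) → λ(E₁h₂ − E₂h₁) = E₂ → λ = E₂/(E₁h₂ − E₂h₁).
λ = 10/(9.4×15 − 10×1.3) = 10/128 = 0.07812 per s.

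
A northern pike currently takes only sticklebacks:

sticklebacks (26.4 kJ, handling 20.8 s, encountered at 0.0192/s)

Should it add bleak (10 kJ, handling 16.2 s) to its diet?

Yes

On sticklebacks alone, R = ΣλE/(1+Σλh) = 0.5069/1.399 = 0.3622 kJ/s.
bleak: E/h = 10/16.2 = 0.6173 kJ/s.
0.6173 > 0.3622, so adding bleak raises the average — include it.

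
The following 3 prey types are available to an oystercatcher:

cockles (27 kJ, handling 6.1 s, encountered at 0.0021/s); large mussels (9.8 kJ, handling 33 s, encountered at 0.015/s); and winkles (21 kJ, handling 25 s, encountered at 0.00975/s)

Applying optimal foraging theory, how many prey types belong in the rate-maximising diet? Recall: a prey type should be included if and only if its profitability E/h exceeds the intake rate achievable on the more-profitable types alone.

Profitabilities (E/h, kJ/s): cockles 4.43, winkles 0.84, large mussels 0.297. Add prey in this order while the next type's profitability exceeds the intake rate on those already taken.
Rate on top 1: 0.05598. winkles: 0.84 > 0.05598 → include.
Rate on top 2: 0.2081. large mussels: 0.297 > 0.2081 → include.
Optimal diet: cockles, winkles, large mussels — 3 of 3 types.

3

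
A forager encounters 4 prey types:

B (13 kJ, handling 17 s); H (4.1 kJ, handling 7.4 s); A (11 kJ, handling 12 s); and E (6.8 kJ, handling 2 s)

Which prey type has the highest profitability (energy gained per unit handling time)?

In descending order of E/h:
E: 6.8/2 = 3.4 kJ/s
A: 11/12 = 0.917 kJ/s
B: 13/17 = 0.765 kJ/s
H: 4.1/7.4 = 0.554 kJ/s

E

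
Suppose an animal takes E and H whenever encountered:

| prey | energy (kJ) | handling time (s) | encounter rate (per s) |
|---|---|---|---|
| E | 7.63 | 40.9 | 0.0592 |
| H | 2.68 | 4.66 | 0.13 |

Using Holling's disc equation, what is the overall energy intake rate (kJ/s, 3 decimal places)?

0.199 kJ/s

R = (0.0592×7.63 + 0.13×2.68) / (1 + 0.0592×40.9 + 0.13×4.66) = 0.8001/4.027 = 0.1987 kJ/s.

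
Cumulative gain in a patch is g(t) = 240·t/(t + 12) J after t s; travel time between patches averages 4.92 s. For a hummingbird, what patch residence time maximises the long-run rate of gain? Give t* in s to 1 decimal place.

Maximise g(t)/(T+t): set derivative to zero → g'(t)(T+t) = g(t).
g'(t) = 240·12/(t + 12)². Setting 240·12/(t+12)² = 240t/[(t+12)(4.92+t)] gives 12(4.92+t) = t(t+12), so t² = 12×4.92 = 59.04.
t* = √59.04 = 7.684 s.

7.7 s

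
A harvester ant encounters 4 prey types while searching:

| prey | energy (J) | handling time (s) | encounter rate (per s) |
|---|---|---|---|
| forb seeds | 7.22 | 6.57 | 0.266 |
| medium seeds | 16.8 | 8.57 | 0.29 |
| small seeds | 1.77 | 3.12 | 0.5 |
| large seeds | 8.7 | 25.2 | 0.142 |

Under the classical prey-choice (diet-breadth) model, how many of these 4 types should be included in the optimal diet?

1

E/h in descending order: medium seeds 1.96, forb seeds 1.1, small seeds 0.567, large seeds 0.345 J/s. The optimal diet is the largest prefix of this list for which every included type satisfies E_i/h_i > R on the types above it.
Rate on top 1: 1.398. forb seeds: 1.1 < 1.398 → exclude; stop.
Optimal diet: medium seeds — 1 of 4 types.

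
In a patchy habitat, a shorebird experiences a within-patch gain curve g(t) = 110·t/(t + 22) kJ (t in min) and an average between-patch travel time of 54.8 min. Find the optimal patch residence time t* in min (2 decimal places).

Maximise g(t)/(T+t): set derivative to zero → g'(t)(T+t) = g(t).
g'(t) = 110·22/(t + 22)². Setting 110·22/(t+22)² = 110t/[(t+22)(54.8+t)] gives 22(54.8+t) = t(t+22), so t² = 22×54.8 = 1206.
t* = √1206 = 34.72 min.

34.72 min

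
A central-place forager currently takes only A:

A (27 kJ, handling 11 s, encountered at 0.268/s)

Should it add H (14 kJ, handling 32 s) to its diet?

No

On A alone, R = ΣλE/(1+Σλh) = 7.236/3.948 = 1.833 kJ/s.
H: E/h = 14/32 = 0.4375 kJ/s.
0.4375 < 1.833, so adding H would lower the average — exclude it.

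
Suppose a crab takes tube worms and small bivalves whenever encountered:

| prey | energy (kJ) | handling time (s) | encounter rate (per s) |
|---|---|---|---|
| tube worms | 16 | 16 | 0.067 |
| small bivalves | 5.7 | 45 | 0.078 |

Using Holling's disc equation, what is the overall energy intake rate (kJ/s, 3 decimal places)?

0.272 kJ/s

R = Σλ_iE_i / (1 + Σλ_ih_i)
Numerator: 0.067×16 + 0.078×5.7 = 1.517
Denominator: 1 + 0.067×16 + 0.078×45 = 5.582
R = 1.517/5.582 = 0.2717 kJ/s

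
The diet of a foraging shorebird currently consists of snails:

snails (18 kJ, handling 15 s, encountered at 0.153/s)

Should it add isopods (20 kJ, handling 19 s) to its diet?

Current rate: (0.153×18)/(1 + 0.153×15) = 0.8358 kJ/s.
isopods: E/h = 20/19 = 1.053 kJ/s.
Since 1.053 > R, including isopods increases the long-run rate.

Yes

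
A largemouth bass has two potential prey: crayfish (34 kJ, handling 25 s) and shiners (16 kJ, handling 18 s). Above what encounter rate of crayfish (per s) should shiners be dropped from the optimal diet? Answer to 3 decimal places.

0.075 per s

The zero-one rule: include shiners iff E₂/h₂ > λE₁/(1+λh₁). Equality gives the switch point.
λE₁h₂ = E₂ + λE₂h₁ ⇒ λ = E₂/(E₁h₂ − E₂h₁) = 16/(612 − 400) = 0.07547 per s.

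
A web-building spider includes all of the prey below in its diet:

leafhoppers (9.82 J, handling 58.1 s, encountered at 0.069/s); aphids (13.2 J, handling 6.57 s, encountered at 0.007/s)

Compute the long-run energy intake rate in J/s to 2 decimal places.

R = (0.069×9.82 + 0.007×13.2) / (1 + 0.069×58.1 + 0.007×6.57) = 0.77/5.055 = 0.1523 J/s.

0.15 J/s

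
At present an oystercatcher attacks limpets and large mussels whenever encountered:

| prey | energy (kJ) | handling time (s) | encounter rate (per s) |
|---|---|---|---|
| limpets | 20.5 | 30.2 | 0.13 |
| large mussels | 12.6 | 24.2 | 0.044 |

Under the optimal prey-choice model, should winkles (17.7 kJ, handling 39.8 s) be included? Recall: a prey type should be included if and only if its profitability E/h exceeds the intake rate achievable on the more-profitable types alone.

Intake rate on the current diet: R = (0.13×20.5 + 0.044×12.6) / (1 + 0.13×30.2 + 0.044×24.2) = 3.219/5.991 = 0.5374 kJ/s.
winkles: E/h = 17.7/39.8 = 0.4447 kJ/s.
0.4447 < 0.5374, so adding winkles would lower the average — exclude it.

No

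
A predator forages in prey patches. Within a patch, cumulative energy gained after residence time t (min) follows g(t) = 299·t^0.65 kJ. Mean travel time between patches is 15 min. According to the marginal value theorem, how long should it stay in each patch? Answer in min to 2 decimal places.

Optimal t* satisfies g'(t*) = g(t*)/(T + t*).
g'(t) = 0.65·299·t^-0.35. Setting 0.65·299·t^-0.35 = 299·t^0.65/(15+t) gives 0.65(15+t) = t, so 0.35·t = 0.65×15.
t* = 0.65×15/0.35 = 27.86 min.

27.86 min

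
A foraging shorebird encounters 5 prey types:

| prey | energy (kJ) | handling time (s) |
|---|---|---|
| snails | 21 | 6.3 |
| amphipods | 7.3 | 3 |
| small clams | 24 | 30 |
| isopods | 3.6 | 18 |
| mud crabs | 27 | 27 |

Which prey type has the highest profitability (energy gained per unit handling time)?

snails

In descending order of E/h:
snails: 21/6.3 = 3.33 kJ/s
amphipods: 7.3/3 = 2.43 kJ/s
mud crabs: 27/27 = 1 kJ/s
small clams: 24/30 = 0.8 kJ/s
isopods: 3.6/18 = 0.2 kJ/s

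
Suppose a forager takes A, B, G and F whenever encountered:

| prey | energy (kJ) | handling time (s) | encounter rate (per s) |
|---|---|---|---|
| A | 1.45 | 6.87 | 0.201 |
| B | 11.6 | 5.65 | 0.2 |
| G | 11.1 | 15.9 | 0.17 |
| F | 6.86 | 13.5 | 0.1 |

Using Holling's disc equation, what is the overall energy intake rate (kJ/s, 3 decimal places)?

R = Σλ_iE_i / (1 + Σλ_ih_i)
Numerator: 0.201×1.45 + 0.2×11.6 + 0.17×11.1 + 0.1×6.86 = 5.184
Denominator: 1 + 0.201×6.87 + 0.2×5.65 + 0.17×15.9 + 0.1×13.5 = 7.564
R = 5.184/7.564 = 0.6854 kJ/s

0.685 kJ/s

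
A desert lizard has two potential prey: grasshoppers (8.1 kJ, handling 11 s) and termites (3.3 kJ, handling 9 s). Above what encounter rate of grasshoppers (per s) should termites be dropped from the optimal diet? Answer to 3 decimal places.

0.090 per s

At the threshold, the rate on grasshoppers alone equals the profitability of termites: λ·8.1/(1 + λ·11) = 3.3/9 = 0.3667.
Rearranging, λ(8.1 − 0.3667×11) = 0.3667, so λ = 0.3667/4.067 = 0.09016 per s.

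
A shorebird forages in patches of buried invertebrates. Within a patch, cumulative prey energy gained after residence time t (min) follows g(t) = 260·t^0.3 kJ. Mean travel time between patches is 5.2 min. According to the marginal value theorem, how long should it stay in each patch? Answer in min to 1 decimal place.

2.2 min

By the marginal value theorem, leave when the instantaneous gain rate g'(t) equals the habitat-wide average g(t)/(T + t).
g'(t) = 0.3·260·t^-0.7. Setting 0.3·260·t^-0.7 = 260·t^0.3/(5.2+t) gives 0.3(5.2+t) = t, so 0.70·t = 0.3×5.2.
t* = 0.3×5.2/0.70 = 2.229 min.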